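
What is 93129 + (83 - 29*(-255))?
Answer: 100607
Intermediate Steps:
93129 + (83 - 29*(-255)) = 93129 + (83 + 7395) = 93129 + 7478 = 100607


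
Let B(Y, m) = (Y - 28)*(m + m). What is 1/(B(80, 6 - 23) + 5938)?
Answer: 1/4170 ≈ 0.00023981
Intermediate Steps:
B(Y, m) = 2*m*(-28 + Y) (B(Y, m) = (-28 + Y)*(2*m) = 2*m*(-28 + Y))
1/(B(80, 6 - 23) + 5938) = 1/(2*(6 - 23)*(-28 + 80) + 5938) = 1/(2*(-17)*52 + 5938) = 1/(-1768 + 5938) = 1/4170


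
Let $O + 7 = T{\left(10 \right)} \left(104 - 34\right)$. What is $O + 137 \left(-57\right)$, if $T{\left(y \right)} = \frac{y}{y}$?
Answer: $-7746$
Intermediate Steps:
$T{\left(y \right)} = 1$
$O = 63$ ($O = -7 + 1 \left(104 - 34\right) = -7 + 1 \cdot 70 = -7 + 70 = 63$)
$O + 137 \left(-57\right) = 63 + 137 \left(-57\right) = 63 - 7809 = -7746$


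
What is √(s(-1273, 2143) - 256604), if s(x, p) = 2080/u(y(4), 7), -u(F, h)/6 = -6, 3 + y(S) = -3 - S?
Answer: 2*I*√577229/3 ≈ 506.5*I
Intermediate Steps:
y(S) = -6 - S (y(S) = -3 + (-3 - S) = -6 - S)
u(F, h) = 36 (u(F, h) = -6*(-6) = 36)
s(x, p) = 520/9 (s(x, p) = 2080/36 = 2080*(1/36) = 520/9)
√(s(-1273, 2143) - 256604) = √(520/9 - 256604) = √(-2308916/9) = 2*I*√577229/3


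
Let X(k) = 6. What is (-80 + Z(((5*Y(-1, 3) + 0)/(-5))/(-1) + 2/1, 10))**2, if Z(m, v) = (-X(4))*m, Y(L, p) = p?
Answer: 12100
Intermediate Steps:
Z(m, v) = -6*m (Z(m, v) = (-1*6)*m = -6*m)
(-80 + Z(((5*Y(-1, 3) + 0)/(-5))/(-1) + 2/1, 10))**2 = (-80 - 6*(((5*3 + 0)/(-5))/(-1) + 2/1))**2 = (-80 - 6*(((15 + 0)*(-1/5))*(-1) + 2*1))**2 = (-80 - 6*((15*(-1/5))*(-1) + 2))**2 = (-80 - 6*(-3*(-1) + 2))**2 = (-80 - 6*(3 + 2))**2 = (-80 - 6*5)**2 = (-80 - 30)**2 = (-110)**2 = 12100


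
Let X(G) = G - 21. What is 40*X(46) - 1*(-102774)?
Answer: 103774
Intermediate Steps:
X(G) = -21 + G
40*X(46) - 1*(-102774) = 40*(-21 + 46) - 1*(-102774) = 40*25 + 102774 = 1000 + 102774 = 103774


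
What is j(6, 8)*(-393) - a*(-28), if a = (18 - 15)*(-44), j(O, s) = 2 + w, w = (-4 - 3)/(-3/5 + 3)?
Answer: -13343/4 ≈ -3335.8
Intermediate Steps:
w = -35/12 (w = -7/(-3*1/5 + 3) = -7/(-3/5 + 3) = -7/12/5 = -7*5/12 = -35/12 ≈ -2.9167)
j(O, s) = -11/12 (j(O, s) = 2 - 35/12 = -11/12)
a = -132 (a = 3*(-44) = -132)
j(6, 8)*(-393) - a*(-28) = -11/12*(-393) - (-132)*(-28) = 1441/4 - 1*3696 = 1441/4 - 3696 = -13343/4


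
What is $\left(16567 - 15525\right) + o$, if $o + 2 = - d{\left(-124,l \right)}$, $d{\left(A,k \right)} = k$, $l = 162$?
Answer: $878$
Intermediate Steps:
$o = -164$ ($o = -2 - 162 = -164$)
$\left(16567 - 15525\right) + o = \left(16567 - 15525\right) - 164 = 1042 - 164 = 878$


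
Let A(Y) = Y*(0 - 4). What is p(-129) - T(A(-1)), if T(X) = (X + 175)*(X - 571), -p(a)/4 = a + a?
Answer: 102525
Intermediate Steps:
p(a) = -8*a (p(a) = -4*(a + a) = -8*a)
A(Y) = -4*Y (A(Y) = Y*(-4) = -4*Y)
T(X) = (-571 + X)*(175 + X) (T(X) = (175 + X)*(-571 + X) = (-571 + X)*(175 + X))
p(-129) - T(A(-1)) = -8*(-129) - (-99925 + (-4*(-1))² - (-1584)*(-1)) = 1032 - (-99925 + 4² - 396*4) = 1032 - (-99925 + 16 - 1584) = 1032 - 1*(-101493) = 1032 + 101493 = 102525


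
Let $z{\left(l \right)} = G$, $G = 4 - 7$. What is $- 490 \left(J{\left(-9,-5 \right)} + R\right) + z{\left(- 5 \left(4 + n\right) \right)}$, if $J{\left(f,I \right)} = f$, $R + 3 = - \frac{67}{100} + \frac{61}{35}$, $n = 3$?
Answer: $\frac{53513}{10} \approx 5351.3$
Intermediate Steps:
$G = -3$
$R = - \frac{1349}{700}$ ($R = -3 + \left(- \frac{67}{100} + \frac{61}{35}\right) = -3 + \frac{751}{700} = - \frac{1349}{700} \approx -1.9271$)
$z{\left(l \right)} = -3$
$- 490 \left(J{\left(-9,-5 \right)} + R\right) + z{\left(- 5 \left(4 + n\right) \right)} = - 490 \left(-9 - \frac{1349}{700}\right) - 3 = \left(-490\right) \left(- \frac{7649}{700}\right) - 3 = \frac{53543}{10} - 3 = \frac{53513}{10}$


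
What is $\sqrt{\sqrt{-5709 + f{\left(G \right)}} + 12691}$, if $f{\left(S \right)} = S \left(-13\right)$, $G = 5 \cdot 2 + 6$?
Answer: $\sqrt{12691 + i \sqrt{5917}} \approx 112.65 + 0.3414 i$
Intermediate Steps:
$G = 16$ ($G = 10 + 6 = 16$)
$f{\left(S \right)} = - 13 S$
$\sqrt{\sqrt{-5709 + f{\left(G \right)}} + 12691} = \sqrt{\sqrt{-5709 - 208} + 12691} = \sqrt{\sqrt{-5917} + 12691} = \sqrt{i \sqrt{5917} + 12691} = \sqrt{12691 + i \sqrt{5917}}$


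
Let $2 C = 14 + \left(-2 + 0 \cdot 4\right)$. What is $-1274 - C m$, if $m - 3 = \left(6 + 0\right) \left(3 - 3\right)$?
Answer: $-1292$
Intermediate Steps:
$m = 3$ ($m = 3 + \left(6 + 0\right) \left(3 - 3\right) = 3 + 6 \cdot 0 = 3 + 0 = 3$)
$C = 6$ ($C = \frac{14 + \left(-2 + 0 \cdot 4\right)}{2} = \frac{14 + \left(-2 + 0\right)}{2} = \frac{14 - 2}{2} = \frac{1}{2} \cdot 12 = 6$)
$-1274 - C m = -1274 - 6 \cdot 3 = -1274 - 18 = -1292$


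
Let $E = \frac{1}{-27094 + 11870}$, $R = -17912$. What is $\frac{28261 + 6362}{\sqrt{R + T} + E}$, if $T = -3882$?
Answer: $- \frac{58566728}{561244357305} - \frac{891619867072 i \sqrt{21794}}{561244357305} \approx -0.00010435 - 234.53 i$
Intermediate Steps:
$E = - \frac{1}{15224}$ ($E = \frac{1}{-15224} = - \frac{1}{15224} \approx -6.5686 \cdot 10^{-5}$)
$\frac{28261 + 6362}{\sqrt{R + T} + E} = \frac{28261 + 6362}{\sqrt{-17912 - 3882} - \frac{1}{15224}} = \frac{34623}{\sqrt{-21794} - \frac{1}{15224}} = \frac{34623}{i \sqrt{21794} - \frac{1}{15224}} = \frac{34623}{- \frac{1}{15224} + i \sqrt{21794}}$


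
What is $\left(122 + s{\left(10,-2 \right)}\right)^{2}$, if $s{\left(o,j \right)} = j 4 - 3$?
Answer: $12321$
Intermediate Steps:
$s{\left(o,j \right)} = -3 + 4 j$ ($s{\left(o,j \right)} = 4 j - 3 = -3 + 4 j$)
$\left(122 + s{\left(10,-2 \right)}\right)^{2} = \left(122 + \left(-3 + 4 \left(-2\right)\right)\right)^{2} = \left(122 - 11\right)^{2} = 111^{2} = 12321$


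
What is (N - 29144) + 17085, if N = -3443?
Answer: -15502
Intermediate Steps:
(N - 29144) + 17085 = (-3443 - 29144) + 17085 = -32587 + 17085 = -15502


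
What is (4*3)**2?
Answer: 144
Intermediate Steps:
(4*3)**2 = 12**2 = 144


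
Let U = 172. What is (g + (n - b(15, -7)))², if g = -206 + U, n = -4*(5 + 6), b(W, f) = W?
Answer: 8649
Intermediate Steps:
n = -44 (n = -4*11 = -44)
g = -34 (g = -206 + 172 = -34)
(g + (n - b(15, -7)))² = (-34 + (-44 - 1*15))² = (-34 + (-44 - 15))² = (-34 - 59)² = (-93)² = 8649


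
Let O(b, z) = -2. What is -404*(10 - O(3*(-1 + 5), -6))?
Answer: -4848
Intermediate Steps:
-404*(10 - O(3*(-1 + 5), -6)) = -404*(10 - 1*(-2)) = -404*(10 + 2) = -404*12 = -4848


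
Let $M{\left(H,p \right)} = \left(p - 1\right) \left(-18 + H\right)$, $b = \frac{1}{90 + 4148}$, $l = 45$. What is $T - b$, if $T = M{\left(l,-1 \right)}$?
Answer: $- \frac{228853}{4238} \approx -54.0$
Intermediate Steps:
$b = \frac{1}{4238} \approx 0.00023596$
$M{\left(H,p \right)} = \left(-1 + p\right) \left(-18 + H\right)$
$T = -54$ ($T = 18 - 45 - -18 + 45 \left(-1\right) = 18 - 45 + 18 - 45 = -54$)
$T - b = -54 - \frac{1}{4238} = - \frac{228853}{4238}$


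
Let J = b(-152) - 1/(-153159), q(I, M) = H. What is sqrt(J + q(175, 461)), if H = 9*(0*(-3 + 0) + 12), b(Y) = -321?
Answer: I*sqrt(4996485533694)/153159 ≈ 14.595*I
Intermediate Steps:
H = 108 (H = 9*(0*(-3) + 12) = 9*(0 + 12) = 9*12 = 108)
q(I, M) = 108
J = -49164038/153159 (J = -321 - 1/(-153159) = -321 - 1*(-1/153159) = -321 + 1/153159 = -49164038/153159 ≈ -321.00)
sqrt(J + q(175, 461)) = sqrt(-49164038/153159 + 108) = sqrt(-32622866/153159) = I*sqrt(4996485533694)/153159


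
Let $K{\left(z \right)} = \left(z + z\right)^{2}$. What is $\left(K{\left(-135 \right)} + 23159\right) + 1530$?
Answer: $97589$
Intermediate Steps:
$K{\left(z \right)} = 4 z^{2}$ ($K{\left(z \right)} = \left(2 z\right)^{2} = 4 z^{2}$)
$\left(K{\left(-135 \right)} + 23159\right) + 1530 = \left(4 \left(-135\right)^{2} + 23159\right) + 1530 = \left(4 \cdot 18225 + 23159\right) + 1530 = \left(72900 + 23159\right) + 1530 = 96059 + 1530 = 97589$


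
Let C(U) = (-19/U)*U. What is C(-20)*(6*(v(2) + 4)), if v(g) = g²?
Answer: -912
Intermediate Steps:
C(U) = -19
C(-20)*(6*(v(2) + 4)) = -114*(2² + 4) = -114*(4 + 4) = -114*8 = -19*48 = -912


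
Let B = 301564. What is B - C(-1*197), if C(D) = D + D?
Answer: 301958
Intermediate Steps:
C(D) = 2*D
B - C(-1*197) = 301564 - 2*(-1*197) = 301564 - 2*(-197) = 301564 - 1*(-394) = 301564 + 394 = 301958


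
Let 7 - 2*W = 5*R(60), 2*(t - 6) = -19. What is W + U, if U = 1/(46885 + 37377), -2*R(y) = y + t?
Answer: 24983687/337048 ≈ 74.125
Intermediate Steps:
t = -7/2 (t = 6 + (½)*(-19) = 6 - 19/2 = -7/2 ≈ -3.5000)
R(y) = 7/4 - y/2 (R(y) = -(y - 7/2)/2 = -(-7/2 + y)/2 = 7/4 - y/2)
U = 1/84262 ≈ 1.1868e-5
W = 593/8 (W = 7/2 - 5*(7/4 - ½*60)/2 = 7/2 - 5*(7/4 - 30)/2 = 7/2 - 5*(-113)/(2*4) = 7/2 - ½*(-565/4) = 7/2 + 565/8 = 593/8 ≈ 74.125)
W + U = 593/8 + 1/84262 = 24983687/337048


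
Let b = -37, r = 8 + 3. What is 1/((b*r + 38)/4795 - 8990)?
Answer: -4795/43107419 ≈ -0.00011123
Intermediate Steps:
r = 11
1/((b*r + 38)/4795 - 8990) = 1/((-37*11 + 38)/4795 - 8990) = 1/((-407 + 38)*(1/4795) - 8990) = 1/(-369*1/4795 - 8990) = 1/(-369/4795 - 8990) = 1/(-43107419/4795) = -4795/43107419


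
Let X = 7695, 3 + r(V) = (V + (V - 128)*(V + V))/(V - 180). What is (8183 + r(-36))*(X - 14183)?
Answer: -52718244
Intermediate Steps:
r(V) = -3 + (V + 2*V*(-128 + V))/(-180 + V) (r(V) = -3 + (V + (V - 128)*(V + V))/(V - 180) = -3 + (V + (-128 + V)*(2*V))/(-180 + V) = -3 + (V + 2*V*(-128 + V))/(-180 + V))
(8183 + r(-36))*(X - 14183) = (8183 + 2*(270 + (-36)**2 - 129*(-36))/(-180 - 36))*(7695 - 14183) = (8183 + 2*(270 + 1296 + 4644)/(-216))*(-6488) = (8183 + 2*(-1/216)*6210)*(-6488) = (8183 - 115/2)*(-6488) = (16251/2)*(-6488) = -52718244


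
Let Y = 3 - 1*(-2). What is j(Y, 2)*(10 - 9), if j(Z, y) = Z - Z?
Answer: 0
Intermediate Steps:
Y = 5 (Y = 3 + 2 = 5)
j(Z, y) = 0
j(Y, 2)*(10 - 9) = 0*(10 - 9) = 0*1 = 0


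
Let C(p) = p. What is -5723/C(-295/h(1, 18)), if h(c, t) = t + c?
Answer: 1843/5 ≈ 368.60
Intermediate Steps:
h(c, t) = c + t
-5723/C(-295/h(1, 18)) = -5723/((-295/(1 + 18))) = -5723/((-295/19)) = -5723/((-295*1/19)) = -5723/(-295/19) = -5723*(-19/295) = 1843/5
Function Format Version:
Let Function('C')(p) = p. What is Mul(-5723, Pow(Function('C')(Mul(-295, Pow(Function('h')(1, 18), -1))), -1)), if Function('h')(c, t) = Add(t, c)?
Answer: Rational(1843, 5) ≈ 368.60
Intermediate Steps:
Function('h')(c, t) = Add(c, t)
Mul(-5723, Pow(Function('C')(Mul(-295, Pow(Function('h')(1, 18), -1))), -1)) = Mul(-5723, Pow(Mul(-295, Pow(Add(1, 18), -1)), -1)) = Mul(-5723, Pow(Mul(-295, Pow(19, -1)), -1)) = Mul(-5723, Pow(Mul(-295, Rational(1, 19)), -1)) = Mul(-5723, Pow(Rational(-295, 19), -1)) = Mul(-5723, Rational(-19, 295)) = Rational(1843, 5)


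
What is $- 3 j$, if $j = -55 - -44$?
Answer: $33$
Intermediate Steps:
$j = -11$ ($j = -55 + 44 = -11$)
$- 3 j = \left(-3\right) \left(-11\right) = 33$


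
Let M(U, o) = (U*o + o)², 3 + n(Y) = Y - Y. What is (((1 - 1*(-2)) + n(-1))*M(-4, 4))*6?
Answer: 0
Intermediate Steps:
n(Y) = -3 (n(Y) = -3 + (Y - Y) = -3 + 0 = -3)
M(U, o) = (o + U*o)²
(((1 - 1*(-2)) + n(-1))*M(-4, 4))*6 = (((1 - 1*(-2)) - 3)*(4²*(1 - 4)²))*6 = (((1 + 2) - 3)*(16*(-3)²))*6 = ((3 - 3)*(16*9))*6 = (0*144)*6 = 0*6 = 0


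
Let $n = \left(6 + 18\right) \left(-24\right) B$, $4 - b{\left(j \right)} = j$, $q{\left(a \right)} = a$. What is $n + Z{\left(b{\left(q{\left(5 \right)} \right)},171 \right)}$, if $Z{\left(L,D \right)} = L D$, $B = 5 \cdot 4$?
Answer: $-11691$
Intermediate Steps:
$B = 20$
$b{\left(j \right)} = 4 - j$
$Z{\left(L,D \right)} = D L$
$n = -11520$ ($n = \left(6 + 18\right) \left(-24\right) 20 = 24 \left(-24\right) 20 = \left(-576\right) 20 = -11520$)
$n + Z{\left(b{\left(q{\left(5 \right)} \right)},171 \right)} = -11520 + 171 \left(4 - 5\right) = -11520 + 171 \left(-1\right) = -11520 - 171 = -11691$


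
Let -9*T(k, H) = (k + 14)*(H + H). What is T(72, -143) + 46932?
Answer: 446984/9 ≈ 49665.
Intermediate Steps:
T(k, H) = -2*H*(14 + k)/9 (T(k, H) = -(k + 14)*(H + H)/9 = -(14 + k)*2*H/9 = -2*H*(14 + k)/9)
T(72, -143) + 46932 = -2/9*(-143)*(14 + 72) + 46932 = -2/9*(-143)*86 + 46932 = 24596/9 + 46932 = 446984/9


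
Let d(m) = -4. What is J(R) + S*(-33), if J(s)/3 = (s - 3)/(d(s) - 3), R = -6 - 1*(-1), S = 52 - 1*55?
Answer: 717/7 ≈ 102.43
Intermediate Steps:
S = -3 (S = 52 - 55 = -3)
R = -5 (R = -6 + 1 = -5)
J(s) = 9/7 - 3*s/7 (J(s) = 3*((s - 3)/(-4 - 3)) = 3*((-3 + s)/(-7)) = 3*((-3 + s)*(-⅐)) = 3*(3/7 - s/7) = 9/7 - 3*s/7)
J(R) + S*(-33) = (9/7 - 3/7*(-5)) - 3*(-33) = (9/7 + 15/7) + 99 = 24/7 + 99 = 717/7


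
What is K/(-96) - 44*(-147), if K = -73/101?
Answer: 62713801/9696 ≈ 6468.0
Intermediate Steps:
K = -73/101 (K = -73*1/101 = -73/101 ≈ -0.72277)
K/(-96) - 44*(-147) = -73/101/(-96) - 44*(-147) = -73/101*(-1/96) + 6468 = 73/9696 + 6468 = 62713801/9696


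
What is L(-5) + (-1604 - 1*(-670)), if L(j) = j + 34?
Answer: -905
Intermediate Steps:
L(j) = 34 + j
L(-5) + (-1604 - 1*(-670)) = (34 - 5) + (-1604 - 1*(-670)) = 29 + (-1604 + 670) = 29 - 934 = -905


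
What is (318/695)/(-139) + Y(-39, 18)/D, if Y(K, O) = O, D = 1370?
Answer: 130323/13234885 ≈ 0.0098469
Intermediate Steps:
(318/695)/(-139) + Y(-39, 18)/D = (318/695)/(-139) + 18/1370 = (318*(1/695))*(-1/139) + 18*(1/1370) = (318/695)*(-1/139) + 9/685 = -318/96605 + 9/685 = 130323/13234885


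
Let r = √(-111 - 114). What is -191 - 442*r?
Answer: -191 - 6630*I ≈ -191.0 - 6630.0*I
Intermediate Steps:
r = 15*I (r = √(-225) = 15*I ≈ 15.0*I)
-191 - 442*r = -191 - 6630*I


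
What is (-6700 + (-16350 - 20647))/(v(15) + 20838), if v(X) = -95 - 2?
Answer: -43697/20741 ≈ -2.1068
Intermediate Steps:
v(X) = -97
(-6700 + (-16350 - 20647))/(v(15) + 20838) = (-6700 + (-16350 - 20647))/(-97 + 20838) = (-6700 - 36997)/20741 = -43697*1/20741 = -43697/20741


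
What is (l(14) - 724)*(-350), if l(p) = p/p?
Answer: 253050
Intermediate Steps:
l(p) = 1
(l(14) - 724)*(-350) = (1 - 724)*(-350) = -723*(-350) = 253050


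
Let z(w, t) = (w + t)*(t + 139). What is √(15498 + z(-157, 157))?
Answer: 3*√1722 ≈ 124.49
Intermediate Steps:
z(w, t) = (139 + t)*(t + w) (z(w, t) = (t + w)*(139 + t) = (139 + t)*(t + w))
√(15498 + z(-157, 157)) = √(15498 + (157² + 139*157 + 139*(-157) + 157*(-157))) = √(15498 + (24649 + 21823 - 21823 - 24649)) = √(15498 + 0) = √15498 = 3*√1722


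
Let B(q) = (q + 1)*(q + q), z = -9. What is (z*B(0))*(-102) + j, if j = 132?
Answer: 132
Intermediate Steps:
B(q) = 2*q*(1 + q) (B(q) = (1 + q)*(2*q) = 2*q*(1 + q))
(z*B(0))*(-102) + j = -18*0*(1 + 0)*(-102) + 132 = -18*0*(-102) + 132 = -9*0*(-102) + 132 = 0*(-102) + 132 = 0 + 132 = 132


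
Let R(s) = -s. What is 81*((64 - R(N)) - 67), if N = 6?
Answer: 243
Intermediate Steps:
81*((64 - R(N)) - 67) = 81*((64 - (-1)*6) - 67) = 81*((64 - 1*(-6)) - 67) = 81*((64 + 6) - 67) = 81*(70 - 67) = 81*3 = 243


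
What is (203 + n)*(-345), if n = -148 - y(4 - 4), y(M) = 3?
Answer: -17940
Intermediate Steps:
n = -151 (n = -148 - 1*3 = -148 - 3 = -151)
(203 + n)*(-345) = (203 - 151)*(-345) = 52*(-345) = -17940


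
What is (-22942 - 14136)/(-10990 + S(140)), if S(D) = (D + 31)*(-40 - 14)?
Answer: 18539/10112 ≈ 1.8334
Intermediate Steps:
S(D) = -1674 - 54*D (S(D) = (31 + D)*(-54) = -1674 - 54*D)
(-22942 - 14136)/(-10990 + S(140)) = (-22942 - 14136)/(-10990 + (-1674 - 54*140)) = -37078/(-10990 + (-1674 - 7560)) = -37078/(-10990 - 9234) = -37078/(-20224) = -37078*(-1/20224) = 18539/10112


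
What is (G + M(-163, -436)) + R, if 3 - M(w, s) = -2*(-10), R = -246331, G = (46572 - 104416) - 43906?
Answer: -348098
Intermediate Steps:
G = -101750 (G = -57844 - 43906 = -101750)
M(w, s) = -17 (M(w, s) = 3 - (-2)*(-10) = 3 - 1*20 = 3 - 20 = -17)
(G + M(-163, -436)) + R = (-101750 - 17) - 246331 = -101767 - 246331 = -348098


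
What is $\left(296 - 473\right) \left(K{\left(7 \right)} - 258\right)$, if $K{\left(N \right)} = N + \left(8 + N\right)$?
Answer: $41772$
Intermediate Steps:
$K{\left(N \right)} = 8 + 2 N$
$\left(296 - 473\right) \left(K{\left(7 \right)} - 258\right) = \left(296 - 473\right) \left(\left(8 + 2 \cdot 7\right) - 258\right) = - 177 \left(\left(8 + 14\right) - 258\right) = - 177 \left(22 - 258\right) = \left(-177\right) \left(-236\right) = 41772$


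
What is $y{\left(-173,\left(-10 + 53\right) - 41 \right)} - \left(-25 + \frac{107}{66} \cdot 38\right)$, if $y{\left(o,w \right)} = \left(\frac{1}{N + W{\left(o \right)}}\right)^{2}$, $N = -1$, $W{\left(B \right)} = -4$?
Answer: $- \frac{30167}{825} \approx -36.566$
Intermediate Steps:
$y{\left(o,w \right)} = \frac{1}{25}$ ($y{\left(o,w \right)} = \left(\frac{1}{-1 - 4}\right)^{2} = \left(\frac{1}{-5}\right)^{2} = \left(- \frac{1}{5}\right)^{2} = \frac{1}{25}$)
$y{\left(-173,\left(-10 + 53\right) - 41 \right)} - \left(-25 + \frac{107}{66} \cdot 38\right) = \frac{1}{25} - \left(-25 + \frac{107}{66} \cdot 38\right) = \frac{1}{25} - \left(-25 + \frac{2033}{33}\right) = \frac{1}{25} - \frac{1208}{33} = - \frac{30167}{825}$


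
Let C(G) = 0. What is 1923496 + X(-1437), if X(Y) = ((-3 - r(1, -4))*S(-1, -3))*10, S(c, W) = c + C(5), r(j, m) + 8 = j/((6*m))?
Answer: 23081347/12 ≈ 1.9234e+6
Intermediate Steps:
r(j, m) = -8 + j/(6*m) (r(j, m) = -8 + j/((6*m)) = -8 + j*(1/(6*m)) = -8 + j/(6*m))
S(c, W) = c (S(c, W) = c + 0 = c)
X(Y) = -605/12 (X(Y) = ((-3 - (-8 + (⅙)*1/(-4)))*(-1))*10 = ((-3 - (-8 + (⅙)*1*(-¼)))*(-1))*10 = ((-3 - (-8 - 1/24))*(-1))*10 = ((-3 - 1*(-193/24))*(-1))*10 = ((-3 + 193/24)*(-1))*10 = ((121/24)*(-1))*10 = -121/24*10 = -605/12)
1923496 + X(-1437) = 1923496 - 605/12 = 23081347/12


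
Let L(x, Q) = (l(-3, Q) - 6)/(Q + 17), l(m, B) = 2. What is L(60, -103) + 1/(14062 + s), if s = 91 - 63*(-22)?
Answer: 31121/668177 ≈ 0.046576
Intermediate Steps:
L(x, Q) = -4/(17 + Q) (L(x, Q) = (2 - 6)/(Q + 17) = -4/(17 + Q))
s = 1477 (s = 91 + 1386 = 1477)
L(60, -103) + 1/(14062 + s) = -4/(17 - 103) + 1/(14062 + 1477) = -4/(-86) + 1/15539 = -4*(-1/86) + 1/15539 = 2/43 + 1/15539 = 31121/668177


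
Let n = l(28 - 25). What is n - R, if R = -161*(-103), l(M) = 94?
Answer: -16489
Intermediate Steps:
n = 94
R = 16583
n - R = 94 - 1*16583 = 94 - 16583 = -16489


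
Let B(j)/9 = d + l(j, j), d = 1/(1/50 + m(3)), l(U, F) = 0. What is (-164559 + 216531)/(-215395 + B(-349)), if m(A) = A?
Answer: -7847772/32524195 ≈ -0.24129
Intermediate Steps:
d = 50/151 (d = 1/(1/50 + 3) = 1/(151/50) = 50/151 ≈ 0.33113)
B(j) = 450/151 (B(j) = 9*(50/151 + 0) = 9*(50/151) = 450/151)
(-164559 + 216531)/(-215395 + B(-349)) = (-164559 + 216531)/(-215395 + 450/151) = 51972/(-32524195/151) = 51972*(-151/32524195) = -7847772/32524195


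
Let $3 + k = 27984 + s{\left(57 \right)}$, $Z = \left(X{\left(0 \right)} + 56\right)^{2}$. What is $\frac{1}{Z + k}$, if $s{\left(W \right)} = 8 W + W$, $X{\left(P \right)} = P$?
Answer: $\frac{1}{31630} \approx 3.1616 \cdot 10^{-5}$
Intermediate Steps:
$s{\left(W \right)} = 9 W$
$Z = 3136$ ($Z = \left(0 + 56\right)^{2} = 56^{2} = 3136$)
$k = 28494$ ($k = -3 + \left(27984 + 9 \cdot 57\right) = -3 + \left(27984 + 513\right) = -3 + 28497 = 28494$)
$\frac{1}{Z + k} = \frac{1}{3136 + 28494} = \frac{1}{31630}$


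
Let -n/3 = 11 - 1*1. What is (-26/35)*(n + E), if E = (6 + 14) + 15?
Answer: -26/7 ≈ -3.7143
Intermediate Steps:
n = -30 (n = -3*(11 - 1*1) = -3*(11 - 1) = -3*10 = -30)
E = 35 (E = 20 + 15 = 35)
(-26/35)*(n + E) = (-26/35)*(-30 + 35) = -26*1/35*5 = -26/35*5 = -26/7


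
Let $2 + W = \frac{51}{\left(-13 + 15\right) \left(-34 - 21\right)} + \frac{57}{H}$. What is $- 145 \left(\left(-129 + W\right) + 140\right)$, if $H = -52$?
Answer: $- \frac{617091}{572} \approx -1078.8$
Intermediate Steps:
$W = - \frac{10181}{2860}$ ($W = -2 + \left(\frac{51}{\left(-13 + 15\right) \left(-34 - 21\right)} + \frac{57}{-52}\right) = -2 + \left(\frac{51}{2 \left(-55\right)} + 57 \left(- \frac{1}{52}\right)\right) = -2 - \left(\frac{57}{52} - \frac{51}{-110}\right) = -2 + \left(51 \left(- \frac{1}{110}\right) - \frac{57}{52}\right) = -2 - \frac{4461}{2860} = - \frac{10181}{2860} \approx -3.5598$)
$- 145 \left(\left(-129 + W\right) + 140\right) = - 145 \left(\left(-129 - \frac{10181}{2860}\right) + 140\right) = - 145 \left(- \frac{379121}{2860} + 140\right) = \left(-145\right) \frac{21279}{2860} = - \frac{617091}{572}$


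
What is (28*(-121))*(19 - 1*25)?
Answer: 20328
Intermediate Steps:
(28*(-121))*(19 - 1*25) = -3388*(19 - 25) = -3388*(-6) = 20328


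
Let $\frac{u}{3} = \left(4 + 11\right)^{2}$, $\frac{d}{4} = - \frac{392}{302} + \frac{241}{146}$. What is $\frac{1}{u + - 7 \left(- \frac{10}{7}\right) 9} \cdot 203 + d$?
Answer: $\frac{14133419}{8432595} \approx 1.676$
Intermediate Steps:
$d = \frac{15550}{11023}$ ($d = 4 \left(- \frac{392}{302} + \frac{241}{146}\right) = 4 \left(\left(-392\right) \frac{1}{302} + 241 \cdot \frac{1}{146}\right) = 4 \left(- \frac{196}{151} + \frac{241}{146}\right) = 4 \cdot \frac{7775}{22046} = \frac{15550}{11023} \approx 1.4107$)
$u = 675$ ($u = 3 \left(4 + 11\right)^{2} = 3 \cdot 15^{2} = 3 \cdot 225 = 675$)
$\frac{1}{u + - 7 \left(- \frac{10}{7}\right) 9} \cdot 203 + d = \frac{1}{675 + - 7 \left(- \frac{10}{7}\right) 9} \cdot 203 + \frac{15550}{11023} = \frac{1}{675 + - 7 \left(\left(-10\right) \frac{1}{7}\right) 9} \cdot 203 + \frac{15550}{11023} = \frac{1}{675 + \left(-7\right) \left(- \frac{10}{7}\right) 9} \cdot 203 + \frac{15550}{11023} = \frac{1}{675 + 10 \cdot 9} \cdot 203 + \frac{15550}{11023} = \frac{1}{675 + 90} \cdot 203 + \frac{15550}{11023} = \frac{1}{765} \cdot 203 + \frac{15550}{11023} = \frac{203}{765} + \frac{15550}{11023} = \frac{14133419}{8432595}$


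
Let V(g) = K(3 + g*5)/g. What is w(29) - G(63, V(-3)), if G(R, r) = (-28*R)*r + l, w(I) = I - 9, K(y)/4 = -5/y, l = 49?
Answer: -1009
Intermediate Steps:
K(y) = -20/y (K(y) = 4*(-5/y) = -20/y)
w(I) = -9 + I
V(g) = -20/(g*(3 + 5*g)) (V(g) = (-20/(3 + g*5))/g = (-20/(3 + 5*g))/g = -20/(g*(3 + 5*g)))
G(R, r) = 49 - 28*R*r (G(R, r) = (-28*R)*r + 49 = -28*R*r + 49 = 49 - 28*R*r)
w(29) - G(63, V(-3)) = (-9 + 29) - (49 - 28*63*(-20/(-3*(3 + 5*(-3))))) = 20 - (49 - 28*63*(-20*(-⅓)/(3 - 15))) = 20 - (49 - 28*63*(-20*(-⅓)/(-12))) = 20 - (49 - 28*63*(-20*(-⅓)*(-1/12))) = 20 - (49 - 28*63*(-5/9)) = 20 - (49 + 980) = 20 - 1*1029 = 20 - 1029 = -1009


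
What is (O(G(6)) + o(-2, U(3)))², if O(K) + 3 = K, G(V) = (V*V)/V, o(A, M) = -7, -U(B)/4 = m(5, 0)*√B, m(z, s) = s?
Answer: 16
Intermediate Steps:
U(B) = 0 (U(B) = -0*√B = -4*0 = 0)
G(V) = V (G(V) = V²/V = V)
O(K) = -3 + K
(O(G(6)) + o(-2, U(3)))² = ((-3 + 6) - 7)² = (3 - 7)² = (-4)² = 16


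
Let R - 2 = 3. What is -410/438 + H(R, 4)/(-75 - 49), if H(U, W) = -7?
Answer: -23887/27156 ≈ -0.87962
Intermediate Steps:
R = 5 (R = 2 + 3 = 5)
-410/438 + H(R, 4)/(-75 - 49) = -410/438 - 7/(-75 - 49) = -410*1/438 - 7/(-124) = -205/219 - 7*(-1/124) = -205/219 + 7/124 = -23887/27156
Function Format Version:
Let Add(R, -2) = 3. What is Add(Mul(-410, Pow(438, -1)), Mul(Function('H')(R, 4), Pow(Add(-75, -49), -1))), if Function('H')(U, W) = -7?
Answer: Rational(-23887, 27156) ≈ -0.87962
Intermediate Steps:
R = 5 (R = Add(2, 3) = 5)
Add(Mul(-410, Pow(438, -1)), Mul(Function('H')(R, 4), Pow(Add(-75, -49), -1))) = Add(Mul(-410, Pow(438, -1)), Mul(-7, Pow(Add(-75, -49), -1))) = Add(Mul(-410, Rational(1, 438)), Mul(-7, Pow(-124, -1))) = Add(Rational(-205, 219), Mul(-7, Rational(-1, 124))) = Add(Rational(-205, 219), Rational(7, 124)) = Rational(-23887, 27156)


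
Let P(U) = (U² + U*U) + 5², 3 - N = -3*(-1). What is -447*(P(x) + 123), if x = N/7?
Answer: -66156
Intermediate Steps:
N = 0 (N = 3 - (-3)*(-1) = 3 - 1*3 = 3 - 3 = 0)
x = 0 (x = 0/7 = 0*(⅐) = 0)
P(U) = 25 + 2*U² (P(U) = (U² + U²) + 25 = 2*U² + 25 = 25 + 2*U²)
-447*(P(x) + 123) = -447*((25 + 2*0²) + 123) = -447*((25 + 2*0) + 123) = -447*((25 + 0) + 123) = -447*(25 + 123) = -447*148 = -66156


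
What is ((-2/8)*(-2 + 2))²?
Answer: 0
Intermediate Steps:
((-2/8)*(-2 + 2))² = (-2*⅛*0)² = (-¼*0)² = 0² = 0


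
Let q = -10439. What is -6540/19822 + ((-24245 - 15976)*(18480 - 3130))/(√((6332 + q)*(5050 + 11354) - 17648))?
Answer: -3270/9911 + 308696175*I*√16847219/16847219 ≈ -0.32994 + 75209.0*I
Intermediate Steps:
-6540/19822 + ((-24245 - 15976)*(18480 - 3130))/(√((6332 + q)*(5050 + 11354) - 17648)) = -6540/19822 + ((-24245 - 15976)*(18480 - 3130))/(√((6332 - 10439)*(5050 + 11354) - 17648)) = -6540*1/19822 + (-40221*15350)/(√(-4107*16404 - 17648)) = -3270/9911 - 617392350/√(-67371228 - 17648) = -3270/9911 - 617392350*(-I*√16847219/33694438) = -3270/9911 - (-308696175)*I*√16847219/16847219 = -3270/9911 + 308696175*I*√16847219/16847219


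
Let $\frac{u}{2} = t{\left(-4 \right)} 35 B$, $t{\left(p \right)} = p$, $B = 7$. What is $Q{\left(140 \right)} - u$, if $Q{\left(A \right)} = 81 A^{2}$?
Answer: $1589560$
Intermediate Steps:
$u = -1960$ ($u = 2 \left(-4\right) 35 \cdot 7 = 2 \left(\left(-140\right) 7\right) = 2 \left(-980\right) = -1960$)
$Q{\left(140 \right)} - u = 81 \cdot 140^{2} - -1960 = 81 \cdot 19600 + 1960 = 1587600 + 1960 = 1589560$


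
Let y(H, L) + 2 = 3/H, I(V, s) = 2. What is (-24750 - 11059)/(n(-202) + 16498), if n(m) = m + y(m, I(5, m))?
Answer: -7233418/3291385 ≈ -2.1977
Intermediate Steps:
y(H, L) = -2 + 3/H
n(m) = -2 + m + 3/m (n(m) = m + (-2 + 3/m) = -2 + m + 3/m)
(-24750 - 11059)/(n(-202) + 16498) = (-24750 - 11059)/((-2 - 202 + 3/(-202)) + 16498) = -35809/((-2 - 202 + 3*(-1/202)) + 16498) = -35809/((-2 - 202 - 3/202) + 16498) = -35809/(-41211/202 + 16498) = -35809/3291385/202 = -35809*202/3291385 = -7233418/3291385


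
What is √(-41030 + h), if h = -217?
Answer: 3*I*√4583 ≈ 203.09*I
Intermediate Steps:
√(-41030 + h) = √(-41030 - 217) = √(-41247) = 3*I*√4583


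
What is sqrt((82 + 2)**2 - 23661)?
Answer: 9*I*sqrt(205) ≈ 128.86*I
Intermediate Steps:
sqrt((82 + 2)**2 - 23661) = sqrt(84**2 - 23661) = sqrt(7056 - 23661) = sqrt(-16605) = 9*I*sqrt(205)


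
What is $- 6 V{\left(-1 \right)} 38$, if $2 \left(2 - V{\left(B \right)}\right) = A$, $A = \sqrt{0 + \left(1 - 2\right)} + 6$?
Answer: $228 + 114 i \approx 228.0 + 114.0 i$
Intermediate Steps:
$A = 6 + i$ ($A = \sqrt{0 + \left(1 - 2\right)} + 6 = \sqrt{0 - 1} + 6 = \sqrt{-1} + 6 = i + 6 = 6 + i \approx 6.0 + 1.0 i$)
$V{\left(B \right)} = -1 - \frac{i}{2}$ ($V{\left(B \right)} = 2 - \frac{6 + i}{2} = 2 - \left(3 + \frac{i}{2}\right) = -1 - \frac{i}{2}$)
$- 6 V{\left(-1 \right)} 38 = - 6 \left(-1 - \frac{i}{2}\right) 38 = \left(6 + 3 i\right) 38 = 228 + 114 i$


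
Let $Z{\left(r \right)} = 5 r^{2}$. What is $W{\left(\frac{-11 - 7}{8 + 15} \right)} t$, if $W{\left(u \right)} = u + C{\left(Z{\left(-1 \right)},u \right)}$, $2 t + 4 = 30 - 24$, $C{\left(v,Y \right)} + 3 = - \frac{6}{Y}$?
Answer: $\frac{268}{69} \approx 3.8841$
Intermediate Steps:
$C{\left(v,Y \right)} = -3 - \frac{6}{Y}$
$t = 1$ ($t = -2 + \frac{30 - 24}{2} = -2 + \frac{1}{2} \cdot 6 = -2 + 3 = 1$)
$W{\left(u \right)} = -3 + u - \frac{6}{u}$ ($W{\left(u \right)} = u - \left(3 + \frac{6}{u}\right) = -3 + u - \frac{6}{u}$)
$W{\left(\frac{-11 - 7}{8 + 15} \right)} t = \left(-3 + \frac{-11 - 7}{8 + 15} - \frac{6}{\left(-11 - 7\right) \frac{1}{8 + 15}}\right) 1 = \left(-3 - \frac{18}{23} - \frac{6}{\left(-18\right) \frac{1}{23}}\right) 1 = \left(-3 - \frac{18}{23} - \frac{6}{- \frac{18}{23}}\right) 1 = \left(-3 - \frac{18}{23} - - \frac{23}{3}\right) 1 = \left(-3 - \frac{18}{23} + \frac{23}{3}\right) 1 = \frac{268}{69} \cdot 1 = \frac{268}{69}$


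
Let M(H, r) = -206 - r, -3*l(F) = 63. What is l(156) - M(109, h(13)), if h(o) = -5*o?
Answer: 120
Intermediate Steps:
l(F) = -21 (l(F) = -⅓*63 = -21)
l(156) - M(109, h(13)) = -21 - (-206 - (-5)*13) = -21 - (-206 - 1*(-65)) = -21 - (-206 + 65) = -21 - 1*(-141) = -21 + 141 = 120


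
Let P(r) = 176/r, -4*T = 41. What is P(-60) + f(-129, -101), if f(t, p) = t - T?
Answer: -7301/60 ≈ -121.68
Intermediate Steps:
T = -41/4 (T = -1/4*41 = -41/4 ≈ -10.250)
f(t, p) = 41/4 + t (f(t, p) = t - 1*(-41/4) = t + 41/4 = 41/4 + t)
P(-60) + f(-129, -101) = 176/(-60) + (41/4 - 129) = 176*(-1/60) - 475/4 = -44/15 - 475/4 = -7301/60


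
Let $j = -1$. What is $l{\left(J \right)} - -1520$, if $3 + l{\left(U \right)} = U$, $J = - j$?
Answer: $1518$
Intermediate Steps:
$J = 1$ ($J = \left(-1\right) \left(-1\right) = 1$)
$l{\left(U \right)} = -3 + U$
$l{\left(J \right)} - -1520 = \left(-3 + 1\right) - -1520 = -2 + 1520 = 1518$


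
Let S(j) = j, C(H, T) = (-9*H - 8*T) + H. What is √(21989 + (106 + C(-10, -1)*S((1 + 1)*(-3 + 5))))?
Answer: √22447 ≈ 149.82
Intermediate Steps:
C(H, T) = -8*H - 8*T
√(21989 + (106 + C(-10, -1)*S((1 + 1)*(-3 + 5)))) = √(21989 + (106 + (-8*(-10) - 8*(-1))*((1 + 1)*(-3 + 5)))) = √(21989 + (106 + (80 + 8)*(2*2))) = √(21989 + (106 + 88*4)) = √(21989 + (106 + 352)) = √(21989 + 458) = √22447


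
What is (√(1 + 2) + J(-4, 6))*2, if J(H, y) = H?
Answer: -8 + 2*√3 ≈ -4.5359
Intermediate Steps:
(√(1 + 2) + J(-4, 6))*2 = (√(1 + 2) - 4)*2 = (√3 - 4)*2 = (-4 + √3)*2 = -8 + 2*√3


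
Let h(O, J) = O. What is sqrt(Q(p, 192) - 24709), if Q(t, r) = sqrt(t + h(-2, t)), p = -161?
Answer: sqrt(-24709 + I*sqrt(163)) ≈ 0.0406 + 157.19*I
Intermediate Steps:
Q(t, r) = sqrt(-2 + t) (Q(t, r) = sqrt(t - 2) = sqrt(-2 + t))
sqrt(Q(p, 192) - 24709) = sqrt(sqrt(-2 - 161) - 24709) = sqrt(sqrt(-163) - 24709) = sqrt(I*sqrt(163) - 24709) = sqrt(-24709 + I*sqrt(163))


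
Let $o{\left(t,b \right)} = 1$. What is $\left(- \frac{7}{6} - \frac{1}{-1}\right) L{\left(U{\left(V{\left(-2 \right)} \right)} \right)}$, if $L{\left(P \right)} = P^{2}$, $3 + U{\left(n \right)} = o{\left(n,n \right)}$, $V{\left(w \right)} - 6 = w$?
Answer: $- \frac{2}{3} \approx -0.66667$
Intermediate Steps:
$V{\left(w \right)} = 6 + w$
$U{\left(n \right)} = -2$ ($U{\left(n \right)} = -3 + 1 = -2$)
$\left(- \frac{7}{6} - \frac{1}{-1}\right) L{\left(U{\left(V{\left(-2 \right)} \right)} \right)} = \left(- \frac{7}{6} - \frac{1}{-1}\right) \left(-2\right)^{2} = \left(\left(-7\right) \frac{1}{6} - -1\right) 4 = \left(- \frac{7}{6} + 1\right) 4 = \left(- \frac{1}{6}\right) 4 = - \frac{2}{3}$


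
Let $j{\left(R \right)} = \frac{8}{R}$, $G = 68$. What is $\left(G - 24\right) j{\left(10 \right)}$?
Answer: $\frac{176}{5} \approx 35.2$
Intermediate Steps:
$\left(G - 24\right) j{\left(10 \right)} = \left(68 - 24\right) \frac{8}{10} = 44 \cdot 8 \cdot \frac{1}{10} = 44 \cdot \frac{4}{5} = \frac{176}{5}$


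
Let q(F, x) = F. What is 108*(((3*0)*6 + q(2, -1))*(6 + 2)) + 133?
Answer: 1861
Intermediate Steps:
108*(((3*0)*6 + q(2, -1))*(6 + 2)) + 133 = 108*(((3*0)*6 + 2)*(6 + 2)) + 133 = 108*((0*6 + 2)*8) + 133 = 108*((0 + 2)*8) + 133 = 108*(2*8) + 133 = 108*16 + 133 = 1728 + 133 = 1861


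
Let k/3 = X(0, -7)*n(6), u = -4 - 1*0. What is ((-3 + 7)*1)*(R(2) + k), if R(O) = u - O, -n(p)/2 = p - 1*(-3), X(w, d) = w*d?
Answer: -24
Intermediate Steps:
X(w, d) = d*w
n(p) = -6 - 2*p (n(p) = -2*(p - 1*(-3)) = -2*(p + 3) = -2*(3 + p) = -6 - 2*p)
u = -4 (u = -4 + 0 = -4)
k = 0 (k = 3*((-7*0)*(-6 - 2*6)) = 3*(0*(-6 - 12)) = 3*(0*(-18)) = 3*0 = 0)
R(O) = -4 - O
((-3 + 7)*1)*(R(2) + k) = ((-3 + 7)*1)*((-4 - 1*2) + 0) = (4*1)*((-4 - 2) + 0) = 4*(-6 + 0) = 4*(-6) = -24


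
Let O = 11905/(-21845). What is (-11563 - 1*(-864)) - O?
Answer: -46741550/4369 ≈ -10698.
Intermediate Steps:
O = -2381/4369 (O = 11905*(-1/21845) = -2381/4369 ≈ -0.54498)
(-11563 - 1*(-864)) - O = (-11563 - 1*(-864)) - 1*(-2381/4369) = (-11563 + 864) + 2381/4369 = -10699 + 2381/4369 = -46741550/4369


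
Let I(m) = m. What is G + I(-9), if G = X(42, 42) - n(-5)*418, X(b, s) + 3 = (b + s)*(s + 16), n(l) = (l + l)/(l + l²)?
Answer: 5069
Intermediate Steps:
n(l) = 2*l/(l + l²) (n(l) = (2*l)/(l + l²) = 2*l/(l + l²))
X(b, s) = -3 + (16 + s)*(b + s) (X(b, s) = -3 + (b + s)*(s + 16) = -3 + (b + s)*(16 + s) = -3 + (16 + s)*(b + s))
G = 5078 (G = (-3 + 42² + 16*42 + 16*42 + 42*42) - 2/(1 - 5)*418 = (-3 + 1764 + 672 + 672 + 1764) - 2/(-4)*418 = 4869 - 2*(-¼)*418 = 4869 - (-1)*418/2 = 4869 - 1*(-209) = 4869 + 209 = 5078)
G + I(-9) = 5078 - 9 = 5069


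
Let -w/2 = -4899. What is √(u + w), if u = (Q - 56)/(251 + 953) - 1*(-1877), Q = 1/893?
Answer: √3374046467316749/537586 ≈ 108.05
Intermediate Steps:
Q = 1/893 ≈ 0.0011198
w = 9798 (w = -2*(-4899) = 9798)
u = 2018047837/1075172 (u = (1/893 - 56)/(251 + 953) - 1*(-1877) = -50007/893/1204 + 1877 = -50007/893*1/1204 + 1877 = -50007/1075172 + 1877 = 2018047837/1075172 ≈ 1877.0)
√(u + w) = √(2018047837/1075172 + 9798) = √(12552583093/1075172) = √3374046467316749/537586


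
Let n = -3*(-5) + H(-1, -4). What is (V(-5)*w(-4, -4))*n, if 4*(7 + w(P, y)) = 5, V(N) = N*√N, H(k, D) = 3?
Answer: 1035*I*√5/2 ≈ 1157.2*I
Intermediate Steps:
V(N) = N^(3/2)
w(P, y) = -23/4 (w(P, y) = -7 + (¼)*5 = -7 + 5/4 = -23/4)
n = 18 (n = -3*(-5) + 3 = 15 + 3 = 18)
(V(-5)*w(-4, -4))*n = ((-5)^(3/2)*(-23/4))*18 = (-5*I*√5*(-23/4))*18 = (115*I*√5/4)*18 = 1035*I*√5/2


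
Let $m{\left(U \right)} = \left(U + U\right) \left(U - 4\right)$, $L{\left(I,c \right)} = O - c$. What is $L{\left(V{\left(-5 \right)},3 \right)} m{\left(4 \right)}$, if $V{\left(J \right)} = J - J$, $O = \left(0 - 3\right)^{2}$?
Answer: $0$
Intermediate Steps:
$O = 9$ ($O = \left(-3\right)^{2} = 9$)
$V{\left(J \right)} = 0$
$L{\left(I,c \right)} = 9 - c$
$m{\left(U \right)} = 2 U \left(-4 + U\right)$
$L{\left(V{\left(-5 \right)},3 \right)} m{\left(4 \right)} = \left(9 - 3\right) 2 \cdot 4 \left(-4 + 4\right) = \left(9 - 3\right) 2 \cdot 4 \cdot 0 = 6 \cdot 0 = 0$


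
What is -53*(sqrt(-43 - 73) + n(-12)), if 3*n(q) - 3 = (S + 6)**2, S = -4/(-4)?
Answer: -2756/3 - 106*I*sqrt(29) ≈ -918.67 - 570.83*I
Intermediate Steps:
S = 1 (S = -4*(-1/4) = 1)
n(q) = 52/3 (n(q) = 1 + (1 + 6)**2/3 = 1 + (1/3)*7**2 = 1 + (1/3)*49 = 1 + 49/3 = 52/3)
-53*(sqrt(-43 - 73) + n(-12)) = -53*(sqrt(-43 - 73) + 52/3) = -53*(sqrt(-116) + 52/3) = -53*(2*I*sqrt(29) + 52/3) = -53*(52/3 + 2*I*sqrt(29)) = -2756/3 - 106*I*sqrt(29)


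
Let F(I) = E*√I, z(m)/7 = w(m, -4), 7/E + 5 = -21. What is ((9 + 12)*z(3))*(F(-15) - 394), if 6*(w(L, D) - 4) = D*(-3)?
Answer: -347508 - 3087*I*√15/13 ≈ -3.4751e+5 - 919.68*I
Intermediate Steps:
E = -7/26 (E = 7/(-5 - 21) = 7/(-26) = 7*(-1/26) = -7/26 ≈ -0.26923)
w(L, D) = 4 - D/2 (w(L, D) = 4 + (D*(-3))/6 = 4 + (-3*D)/6 = 4 - D/2)
z(m) = 42 (z(m) = 7*(4 - ½*(-4)) = 7*(4 + 2) = 7*6 = 42)
F(I) = -7*√I/26
((9 + 12)*z(3))*(F(-15) - 394) = ((9 + 12)*42)*(-7*I*√15/26 - 394) = (21*42)*(-7*I*√15/26 - 394) = 882*(-7*I*√15/26 - 394) = 882*(-394 - 7*I*√15/26) = -347508 - 3087*I*√15/13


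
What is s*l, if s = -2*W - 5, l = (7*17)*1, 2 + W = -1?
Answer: 119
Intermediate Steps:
W = -3 (W = -2 - 1 = -3)
l = 119 (l = 119*1 = 119)
s = 1 (s = -2*(-3) - 5 = 6 - 5 = 1)
s*l = 1*119 = 119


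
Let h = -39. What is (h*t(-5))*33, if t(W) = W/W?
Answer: -1287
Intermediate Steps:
t(W) = 1
(h*t(-5))*33 = -39*1*33 = -39*33 = -1287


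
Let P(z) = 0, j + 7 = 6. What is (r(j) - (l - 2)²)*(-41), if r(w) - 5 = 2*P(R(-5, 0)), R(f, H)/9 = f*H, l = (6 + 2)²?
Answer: 157399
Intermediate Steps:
j = -1 (j = -7 + 6 = -1)
l = 64 (l = 8² = 64)
R(f, H) = 9*H*f (R(f, H) = 9*(f*H) = 9*(H*f) = 9*H*f)
r(w) = 5 (r(w) = 5 + 2*0 = 5 + 0 = 5)
(r(j) - (l - 2)²)*(-41) = (5 - (64 - 2)²)*(-41) = (5 - 1*62²)*(-41) = (5 - 1*3844)*(-41) = (5 - 3844)*(-41) = -3839*(-41) = 157399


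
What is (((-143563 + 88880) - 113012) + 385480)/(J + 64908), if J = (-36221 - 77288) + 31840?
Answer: -72595/5587 ≈ -12.994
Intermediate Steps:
J = -81669 (J = -113509 + 31840 = -81669)
(((-143563 + 88880) - 113012) + 385480)/(J + 64908) = (((-143563 + 88880) - 113012) + 385480)/(-81669 + 64908) = ((-54683 - 113012) + 385480)/(-16761) = (-167695 + 385480)*(-1/16761) = 217785*(-1/16761) = -72595/5587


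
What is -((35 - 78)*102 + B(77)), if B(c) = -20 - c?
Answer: 4483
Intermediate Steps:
-((35 - 78)*102 + B(77)) = -((35 - 78)*102 + (-20 - 1*77)) = -(-43*102 + (-20 - 77)) = -(-4386 - 97) = -1*(-4483) = 4483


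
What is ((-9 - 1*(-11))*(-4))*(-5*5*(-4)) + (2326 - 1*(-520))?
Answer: 2046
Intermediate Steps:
((-9 - 1*(-11))*(-4))*(-5*5*(-4)) + (2326 - 1*(-520)) = ((-9 + 11)*(-4))*(-25*(-4)) + (2326 + 520) = (2*(-4))*100 + 2846 = -8*100 + 2846 = -800 + 2846 = 2046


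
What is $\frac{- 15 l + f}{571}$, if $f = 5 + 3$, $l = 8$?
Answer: $- \frac{112}{571} \approx -0.19615$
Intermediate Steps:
$f = 8$
$\frac{- 15 l + f}{571} = \frac{\left(-15\right) 8 + 8}{571} = \left(-120 + 8\right) \frac{1}{571} = \left(-112\right) \frac{1}{571} = - \frac{112}{571}$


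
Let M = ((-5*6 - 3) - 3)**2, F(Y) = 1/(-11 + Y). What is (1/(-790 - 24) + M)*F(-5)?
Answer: -1054943/13024 ≈ -81.000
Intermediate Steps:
M = 1296 (M = ((-30 - 3) - 3)**2 = (-33 - 3)**2 = (-36)**2 = 1296)
(1/(-790 - 24) + M)*F(-5) = (1/(-790 - 24) + 1296)/(-11 - 5) = (1/(-814) + 1296)/(-16) = (-1/814 + 1296)*(-1/16) = (1054943/814)*(-1/16) = -1054943/13024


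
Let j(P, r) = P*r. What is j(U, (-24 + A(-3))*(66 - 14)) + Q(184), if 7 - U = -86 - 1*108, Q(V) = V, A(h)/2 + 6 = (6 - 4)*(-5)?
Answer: -585128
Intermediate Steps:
A(h) = -32 (A(h) = -12 + 2*((6 - 4)*(-5)) = -12 + 2*(2*(-5)) = -12 + 2*(-10) = -12 - 20 = -32)
U = 201 (U = 7 - (-86 - 1*108) = 7 - (-86 - 108) = 7 - 1*(-194) = 7 + 194 = 201)
j(U, (-24 + A(-3))*(66 - 14)) + Q(184) = 201*((-24 - 32)*(66 - 14)) + 184 = 201*(-56*52) + 184 = 201*(-2912) + 184 = -585312 + 184 = -585128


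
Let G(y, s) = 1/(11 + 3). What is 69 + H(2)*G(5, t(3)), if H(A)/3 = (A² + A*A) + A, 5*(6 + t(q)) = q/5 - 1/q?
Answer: 498/7 ≈ 71.143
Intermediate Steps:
t(q) = -6 - 1/(5*q) + q/25 (t(q) = -6 + (q/5 - 1/q)/5 = -6 + (-1/q + q/5)/5 = -6 + (-1/(5*q) + q/25) = -6 - 1/(5*q) + q/25)
G(y, s) = 1/14
H(A) = 3*A + 6*A² (H(A) = 3*((A² + A*A) + A) = 3*((A² + A²) + A) = 3*(2*A² + A) = 3*(A + 2*A²) = 3*A + 6*A²)
69 + H(2)*G(5, t(3)) = 69 + (3*2*(1 + 2*2))*(1/14) = 69 + (3*2*(1 + 4))*(1/14) = 69 + (3*2*5)*(1/14) = 69 + 30*(1/14) = 69 + 15/7 = 498/7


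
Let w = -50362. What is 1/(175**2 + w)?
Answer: -1/19737 ≈ -5.0666e-5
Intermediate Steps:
1/(175**2 + w) = 1/(175**2 - 50362) = 1/(30625 - 50362) = 1/(-19737) = -1/19737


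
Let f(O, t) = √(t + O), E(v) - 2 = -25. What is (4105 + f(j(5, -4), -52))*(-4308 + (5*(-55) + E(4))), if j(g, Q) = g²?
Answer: -18907630 - 13818*I*√3 ≈ -1.8908e+7 - 23933.0*I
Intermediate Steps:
E(v) = -23 (E(v) = 2 - 25 = -23)
f(O, t) = √(O + t)
(4105 + f(j(5, -4), -52))*(-4308 + (5*(-55) + E(4))) = (4105 + √(5² - 52))*(-4308 + (5*(-55) - 23)) = (4105 + √(25 - 52))*(-4308 + (-275 - 23)) = (4105 + √(-27))*(-4308 - 298) = (4105 + 3*I*√3)*(-4606) = -18907630 - 13818*I*√3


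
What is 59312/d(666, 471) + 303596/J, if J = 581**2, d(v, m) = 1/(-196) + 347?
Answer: 3944845801828/22957861171 ≈ 171.83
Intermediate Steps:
d(v, m) = 68011/196 (d(v, m) = -1/196 + 347 = 68011/196)
J = 337561
59312/d(666, 471) + 303596/J = 59312/(68011/196) + 303596/337561 = 59312*(196/68011) + 303596*(1/337561) = 11625152/68011 + 303596/337561 = 3944845801828/22957861171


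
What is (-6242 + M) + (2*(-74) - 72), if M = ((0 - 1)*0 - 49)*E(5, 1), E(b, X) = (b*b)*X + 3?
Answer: -7834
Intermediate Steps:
E(b, X) = 3 + X*b**2 (E(b, X) = b**2*X + 3 = X*b**2 + 3 = 3 + X*b**2)
M = -1372 (M = ((0 - 1)*0 - 49)*(3 + 1*5**2) = (-1*0 - 49)*(3 + 1*25) = (0 - 49)*(3 + 25) = -49*28 = -1372)
(-6242 + M) + (2*(-74) - 72) = (-6242 - 1372) + (2*(-74) - 72) = -7614 + (-148 - 72) = -7614 - 220 = -7834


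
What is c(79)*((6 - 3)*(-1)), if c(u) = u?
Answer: -237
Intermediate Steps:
c(79)*((6 - 3)*(-1)) = 79*((6 - 3)*(-1)) = 79*(3*(-1)) = 79*(-3) = -237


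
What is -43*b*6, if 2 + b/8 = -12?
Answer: 28896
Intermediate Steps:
b = -112 (b = -16 + 8*(-12) = -16 - 96 = -112)
-43*b*6 = -43*(-112)*6 = 4816*6 = 28896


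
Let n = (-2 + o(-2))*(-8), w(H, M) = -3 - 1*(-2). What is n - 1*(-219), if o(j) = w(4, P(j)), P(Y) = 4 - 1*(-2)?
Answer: 243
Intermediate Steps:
P(Y) = 6 (P(Y) = 4 + 2 = 6)
w(H, M) = -1 (w(H, M) = -3 + 2 = -1)
o(j) = -1
n = 24 (n = (-2 - 1)*(-8) = -3*(-8) = 24)
n - 1*(-219) = 24 - 1*(-219) = 24 + 219 = 243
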